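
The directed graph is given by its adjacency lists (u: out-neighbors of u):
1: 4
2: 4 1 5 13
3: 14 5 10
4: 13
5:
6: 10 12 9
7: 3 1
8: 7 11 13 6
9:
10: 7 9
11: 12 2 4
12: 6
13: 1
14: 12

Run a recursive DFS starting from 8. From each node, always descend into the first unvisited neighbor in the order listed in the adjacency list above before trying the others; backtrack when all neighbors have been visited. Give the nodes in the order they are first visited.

Visit 8
8 → 7
7 → 3
3 → 14
14 → 12
12 → 6
6 → 10
10 → 9
3 → 5
7 → 1
1 → 4
4 → 13
8 → 11
11 → 2

8, 7, 3, 14, 12, 6, 10, 9, 5, 1, 4, 13, 11, 2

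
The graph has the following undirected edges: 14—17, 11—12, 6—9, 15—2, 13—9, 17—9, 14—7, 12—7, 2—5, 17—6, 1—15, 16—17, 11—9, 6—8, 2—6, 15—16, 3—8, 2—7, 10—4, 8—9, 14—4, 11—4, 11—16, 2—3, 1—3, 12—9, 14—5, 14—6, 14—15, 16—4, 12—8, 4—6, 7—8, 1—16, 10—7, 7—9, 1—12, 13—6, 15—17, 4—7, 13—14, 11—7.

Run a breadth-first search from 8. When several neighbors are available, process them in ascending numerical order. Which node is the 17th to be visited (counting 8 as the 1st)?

5

Visit 8; enqueue 3, 6, 7, 9, 12 → queue [3, 6, 7, 9, 12]
Visit 3; enqueue 1, 2 → queue [6, 7, 9, 12, 1, 2]
Visit 6; enqueue 4, 13, 14, 17 → queue [7, 9, 12, 1, 2, 4, 13, 14, 17]
Visit 7; enqueue 10, 11 → queue [9, 12, 1, 2, 4, 13, 14, 17, 10, 11]
Visit 9 → queue [12, 1, 2, 4, 13, 14, 17, 10, 11]
Visit 12 → queue [1, 2, 4, 13, 14, 17, 10, 11]
Visit 1; enqueue 15, 16 → queue [2, 4, 13, 14, 17, 10, 11, 15, 16]
Visit 2; enqueue 5 → queue [4, 13, 14, 17, 10, 11, 15, 16, 5]
Visit 4 → queue [13, 14, 17, 10, 11, 15, 16, 5]
Visit 13 → queue [14, 17, 10, 11, 15, 16, 5]
Visit 14 → queue [17, 10, 11, 15, 16, 5]
Visit 17 → queue [10, 11, 15, 16, 5]
Visit 10 → queue [11, 15, 16, 5]
Visit 11 → queue [15, 16, 5]
Visit 15 → queue [16, 5]
Visit 16 → queue [5]
Visit 5 → queue []

Visit order: 8, 3, 6, 7, 9, 12, 1, 2, 4, 13, 14, 17, 10, 11, 15, 16, 5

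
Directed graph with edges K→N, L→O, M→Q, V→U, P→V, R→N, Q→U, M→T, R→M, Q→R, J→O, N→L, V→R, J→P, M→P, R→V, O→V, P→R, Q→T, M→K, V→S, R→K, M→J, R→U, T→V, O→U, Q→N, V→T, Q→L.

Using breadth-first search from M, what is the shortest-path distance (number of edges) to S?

3

Level 0: M
Level 1: J, K, P, Q, T
Level 2: L, N, O, R, U, V
Level 3: S
S first appears at level 3.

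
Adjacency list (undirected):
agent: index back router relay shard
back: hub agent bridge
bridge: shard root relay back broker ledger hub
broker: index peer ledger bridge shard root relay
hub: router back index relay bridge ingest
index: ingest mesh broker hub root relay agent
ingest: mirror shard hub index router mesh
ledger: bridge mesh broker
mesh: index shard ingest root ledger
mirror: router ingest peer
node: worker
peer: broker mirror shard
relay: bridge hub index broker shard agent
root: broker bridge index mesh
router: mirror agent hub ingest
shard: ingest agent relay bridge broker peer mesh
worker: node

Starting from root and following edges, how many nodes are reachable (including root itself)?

BFS from root visits: root, broker, bridge, index, mesh, peer, ledger, shard, relay, back, hub, ingest, agent, mirror, router
Reachable nodes: 15 of 17 total.

15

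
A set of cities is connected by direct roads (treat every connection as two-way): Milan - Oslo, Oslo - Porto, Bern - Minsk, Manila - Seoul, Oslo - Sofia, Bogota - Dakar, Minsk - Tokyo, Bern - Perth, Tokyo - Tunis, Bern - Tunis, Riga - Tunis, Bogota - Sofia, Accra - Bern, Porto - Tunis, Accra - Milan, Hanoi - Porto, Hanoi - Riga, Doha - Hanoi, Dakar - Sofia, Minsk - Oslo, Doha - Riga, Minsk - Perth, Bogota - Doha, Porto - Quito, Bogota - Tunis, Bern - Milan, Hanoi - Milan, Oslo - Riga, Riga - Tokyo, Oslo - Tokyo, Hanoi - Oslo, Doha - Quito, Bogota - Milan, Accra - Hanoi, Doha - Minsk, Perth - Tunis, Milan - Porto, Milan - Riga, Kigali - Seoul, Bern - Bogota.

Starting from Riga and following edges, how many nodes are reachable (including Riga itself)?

16

BFS from Riga visits: Riga, Doha, Hanoi, Milan, Oslo, Tokyo, Tunis, Bogota, Minsk, Quito, Accra, Porto, Bern, Sofia, Perth, Dakar
Reachable nodes: 16 of 19 total.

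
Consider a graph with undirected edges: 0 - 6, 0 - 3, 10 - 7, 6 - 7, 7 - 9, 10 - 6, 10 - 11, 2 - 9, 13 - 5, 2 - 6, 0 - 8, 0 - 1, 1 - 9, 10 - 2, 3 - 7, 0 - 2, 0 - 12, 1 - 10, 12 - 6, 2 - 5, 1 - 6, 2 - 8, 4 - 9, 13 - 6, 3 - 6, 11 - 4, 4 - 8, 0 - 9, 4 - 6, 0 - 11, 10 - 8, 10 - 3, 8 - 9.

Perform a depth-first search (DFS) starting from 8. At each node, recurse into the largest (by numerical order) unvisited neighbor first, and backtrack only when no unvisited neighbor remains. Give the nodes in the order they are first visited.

Visit 8
8 → 10
10 → 11
11 → 4
4 → 9
9 → 7
7 → 6
6 → 13
13 → 5
5 → 2
2 → 0
0 → 12
0 → 3
0 → 1

8, 10, 11, 4, 9, 7, 6, 13, 5, 2, 0, 12, 3, 1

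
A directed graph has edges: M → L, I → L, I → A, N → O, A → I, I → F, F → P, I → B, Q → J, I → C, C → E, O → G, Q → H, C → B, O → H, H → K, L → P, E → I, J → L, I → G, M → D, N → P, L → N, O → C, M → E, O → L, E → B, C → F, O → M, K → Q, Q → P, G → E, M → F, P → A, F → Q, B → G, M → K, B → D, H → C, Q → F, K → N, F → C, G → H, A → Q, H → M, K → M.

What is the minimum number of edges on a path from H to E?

Level 0: H
Level 1: C, K, M
Level 2: B, D, E, F, L, N, Q
Level 3: G, I, J, O, P
Level 4: A
E first appears at level 2.

2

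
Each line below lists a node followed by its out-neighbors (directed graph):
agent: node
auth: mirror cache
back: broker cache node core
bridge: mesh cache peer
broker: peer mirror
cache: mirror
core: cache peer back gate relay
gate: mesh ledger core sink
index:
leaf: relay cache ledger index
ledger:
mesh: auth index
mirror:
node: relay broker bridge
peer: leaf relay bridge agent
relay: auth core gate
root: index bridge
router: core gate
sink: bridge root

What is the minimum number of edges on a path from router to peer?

Level 0: router
Level 1: core, gate
Level 2: back, cache, ledger, mesh, peer, relay, sink
Level 3: agent, auth, bridge, broker, index, leaf, mirror, node, root
peer first appears at level 2.

2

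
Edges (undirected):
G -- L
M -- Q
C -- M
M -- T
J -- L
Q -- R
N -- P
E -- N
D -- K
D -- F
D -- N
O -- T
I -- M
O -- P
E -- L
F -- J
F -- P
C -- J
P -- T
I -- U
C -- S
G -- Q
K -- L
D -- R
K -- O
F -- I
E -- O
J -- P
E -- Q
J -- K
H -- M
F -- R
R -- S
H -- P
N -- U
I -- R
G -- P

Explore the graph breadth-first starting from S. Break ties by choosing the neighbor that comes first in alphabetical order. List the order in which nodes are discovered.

S, C, R, J, M, D, F, I, Q, K, L, P, H, T, N, U, E, G, O

Visit S; enqueue C, R → queue [C, R]
Visit C; enqueue J, M → queue [R, J, M]
Visit R; enqueue D, F, I, Q → queue [J, M, D, F, I, Q]
Visit J; enqueue K, L, P → queue [M, D, F, I, Q, K, L, P]
Visit M; enqueue H, T → queue [D, F, I, Q, K, L, P, H, T]
Visit D; enqueue N → queue [F, I, Q, K, L, P, H, T, N]
Visit F → queue [I, Q, K, L, P, H, T, N]
Visit I; enqueue U → queue [Q, K, L, P, H, T, N, U]
Visit Q; enqueue E, G → queue [K, L, P, H, T, N, U, E, G]
Visit K; enqueue O → queue [L, P, H, T, N, U, E, G, O]
Visit L → queue [P, H, T, N, U, E, G, O]
Visit P → queue [H, T, N, U, E, G, O]
Visit H → queue [T, N, U, E, G, O]
Visit T → queue [N, U, E, G, O]
Visit N → queue [U, E, G, O]
Visit U → queue [E, G, O]
Visit E → queue [G, O]
Visit G → queue [O]
Visit O → queue []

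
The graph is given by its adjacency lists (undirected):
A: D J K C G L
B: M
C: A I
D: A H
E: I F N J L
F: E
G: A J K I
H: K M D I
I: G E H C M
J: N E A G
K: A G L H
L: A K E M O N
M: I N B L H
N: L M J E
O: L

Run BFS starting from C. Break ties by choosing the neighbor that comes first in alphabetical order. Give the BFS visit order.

C A I D G J K L E H M N O F B

Visit C; enqueue A, I → queue [A, I]
Visit A; enqueue D, G, J, K, L → queue [I, D, G, J, K, L]
Visit I; enqueue E, H, M → queue [D, G, J, K, L, E, H, M]
Visit D → queue [G, J, K, L, E, H, M]
Visit G → queue [J, K, L, E, H, M]
Visit J; enqueue N → queue [K, L, E, H, M, N]
Visit K → queue [L, E, H, M, N]
Visit L; enqueue O → queue [E, H, M, N, O]
Visit E; enqueue F → queue [H, M, N, O, F]
Visit H → queue [M, N, O, F]
Visit M; enqueue B → queue [N, O, F, B]
Visit N → queue [O, F, B]
Visit O → queue [F, B]
Visit F → queue [B]
Visit B → queue []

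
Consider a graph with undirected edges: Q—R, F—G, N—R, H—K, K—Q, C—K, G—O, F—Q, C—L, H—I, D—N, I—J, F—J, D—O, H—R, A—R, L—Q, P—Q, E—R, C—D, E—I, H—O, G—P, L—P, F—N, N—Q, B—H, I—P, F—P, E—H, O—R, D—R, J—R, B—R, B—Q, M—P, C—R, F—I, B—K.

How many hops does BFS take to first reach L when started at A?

3

Level 0: A
Level 1: R
Level 2: B, C, D, E, H, J, N, O, Q
Level 3: F, G, I, K, L, P
Level 4: M
L first appears at level 3.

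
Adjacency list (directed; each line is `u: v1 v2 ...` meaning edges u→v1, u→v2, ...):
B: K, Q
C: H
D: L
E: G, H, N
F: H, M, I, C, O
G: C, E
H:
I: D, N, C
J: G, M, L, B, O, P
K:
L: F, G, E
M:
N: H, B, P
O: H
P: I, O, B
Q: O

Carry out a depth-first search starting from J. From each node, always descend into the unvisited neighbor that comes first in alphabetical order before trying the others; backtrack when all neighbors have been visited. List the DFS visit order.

J → B → K → Q → O → H → G → C → E → N → P → I → D → L → F → M

Visit J
J → B
B → K
B → Q
Q → O
O → H
J → G
G → C
G → E
E → N
N → P
P → I
I → D
D → L
L → F
F → M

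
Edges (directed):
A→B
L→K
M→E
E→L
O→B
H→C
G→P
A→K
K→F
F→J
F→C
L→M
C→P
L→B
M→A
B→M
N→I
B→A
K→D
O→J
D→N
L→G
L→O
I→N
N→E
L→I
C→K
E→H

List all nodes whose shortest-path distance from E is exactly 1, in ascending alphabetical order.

H, L

Level 0: E
Level 1: H, L
Level 2: B, C, G, I, K, M, O
Level 3: A, D, F, J, N, P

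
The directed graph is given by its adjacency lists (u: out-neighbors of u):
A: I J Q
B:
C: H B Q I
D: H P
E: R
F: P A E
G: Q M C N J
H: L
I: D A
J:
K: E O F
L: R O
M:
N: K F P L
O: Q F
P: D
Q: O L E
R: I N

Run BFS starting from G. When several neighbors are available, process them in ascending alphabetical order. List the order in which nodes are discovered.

G C J M N Q B H I F K L P E O A D R

Visit G; enqueue C, J, M, N, Q → queue [C, J, M, N, Q]
Visit C; enqueue B, H, I → queue [J, M, N, Q, B, H, I]
Visit J → queue [M, N, Q, B, H, I]
Visit M → queue [N, Q, B, H, I]
Visit N; enqueue F, K, L, P → queue [Q, B, H, I, F, K, L, P]
Visit Q; enqueue E, O → queue [B, H, I, F, K, L, P, E, O]
Visit B → queue [H, I, F, K, L, P, E, O]
Visit H → queue [I, F, K, L, P, E, O]
Visit I; enqueue A, D → queue [F, K, L, P, E, O, A, D]
Visit F → queue [K, L, P, E, O, A, D]
Visit K → queue [L, P, E, O, A, D]
Visit L; enqueue R → queue [P, E, O, A, D, R]
Visit P → queue [E, O, A, D, R]
Visit E → queue [O, A, D, R]
Visit O → queue [A, D, R]
Visit A → queue [D, R]
Visit D → queue [R]
Visit R → queue []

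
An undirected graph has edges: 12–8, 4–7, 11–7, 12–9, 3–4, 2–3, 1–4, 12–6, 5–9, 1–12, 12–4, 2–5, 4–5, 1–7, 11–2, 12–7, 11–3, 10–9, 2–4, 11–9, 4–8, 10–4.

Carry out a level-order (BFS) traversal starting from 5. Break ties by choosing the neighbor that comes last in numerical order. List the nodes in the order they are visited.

5 -> 9 -> 4 -> 2 -> 12 -> 11 -> 10 -> 8 -> 7 -> 3 -> 1 -> 6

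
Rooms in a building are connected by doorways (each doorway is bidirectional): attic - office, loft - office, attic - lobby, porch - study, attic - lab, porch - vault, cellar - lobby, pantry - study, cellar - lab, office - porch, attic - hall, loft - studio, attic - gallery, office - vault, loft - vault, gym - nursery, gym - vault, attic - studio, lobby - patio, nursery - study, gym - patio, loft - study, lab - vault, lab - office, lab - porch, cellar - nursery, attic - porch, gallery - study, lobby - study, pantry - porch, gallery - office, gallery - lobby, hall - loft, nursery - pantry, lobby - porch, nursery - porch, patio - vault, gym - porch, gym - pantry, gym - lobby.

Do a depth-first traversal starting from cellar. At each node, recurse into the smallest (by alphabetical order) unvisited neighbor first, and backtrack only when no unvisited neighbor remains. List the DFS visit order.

Visit cellar
cellar → lab
lab → attic
attic → gallery
gallery → lobby
lobby → gym
gym → nursery
nursery → pantry
pantry → porch
porch → office
office → loft
loft → hall
loft → studio
loft → study
loft → vault
vault → patio

cellar -> lab -> attic -> gallery -> lobby -> gym -> nursery -> pantry -> porch -> office -> loft -> hall -> studio -> study -> vault -> patio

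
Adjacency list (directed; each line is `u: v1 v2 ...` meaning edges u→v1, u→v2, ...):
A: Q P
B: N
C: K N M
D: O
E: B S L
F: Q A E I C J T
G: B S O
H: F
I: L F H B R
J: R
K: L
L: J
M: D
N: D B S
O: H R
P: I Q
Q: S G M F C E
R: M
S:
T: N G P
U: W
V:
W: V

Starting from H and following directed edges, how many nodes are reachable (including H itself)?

20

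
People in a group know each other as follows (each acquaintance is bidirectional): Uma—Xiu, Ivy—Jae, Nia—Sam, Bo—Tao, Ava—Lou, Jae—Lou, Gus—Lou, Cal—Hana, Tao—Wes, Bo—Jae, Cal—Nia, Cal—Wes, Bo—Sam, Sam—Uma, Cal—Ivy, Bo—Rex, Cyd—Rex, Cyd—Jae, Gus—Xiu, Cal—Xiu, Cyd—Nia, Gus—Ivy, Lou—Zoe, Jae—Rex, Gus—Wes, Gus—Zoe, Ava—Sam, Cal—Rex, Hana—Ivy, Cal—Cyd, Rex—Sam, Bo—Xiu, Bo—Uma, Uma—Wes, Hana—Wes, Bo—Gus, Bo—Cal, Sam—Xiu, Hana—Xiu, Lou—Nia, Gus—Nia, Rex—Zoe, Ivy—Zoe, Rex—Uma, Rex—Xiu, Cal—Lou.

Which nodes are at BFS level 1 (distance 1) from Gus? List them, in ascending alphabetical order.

Bo, Ivy, Lou, Nia, Wes, Xiu, Zoe

Level 0: Gus
Level 1: Bo, Ivy, Lou, Nia, Wes, Xiu, Zoe
Level 2: Ava, Cal, Cyd, Hana, Jae, Rex, Sam, Tao, Uma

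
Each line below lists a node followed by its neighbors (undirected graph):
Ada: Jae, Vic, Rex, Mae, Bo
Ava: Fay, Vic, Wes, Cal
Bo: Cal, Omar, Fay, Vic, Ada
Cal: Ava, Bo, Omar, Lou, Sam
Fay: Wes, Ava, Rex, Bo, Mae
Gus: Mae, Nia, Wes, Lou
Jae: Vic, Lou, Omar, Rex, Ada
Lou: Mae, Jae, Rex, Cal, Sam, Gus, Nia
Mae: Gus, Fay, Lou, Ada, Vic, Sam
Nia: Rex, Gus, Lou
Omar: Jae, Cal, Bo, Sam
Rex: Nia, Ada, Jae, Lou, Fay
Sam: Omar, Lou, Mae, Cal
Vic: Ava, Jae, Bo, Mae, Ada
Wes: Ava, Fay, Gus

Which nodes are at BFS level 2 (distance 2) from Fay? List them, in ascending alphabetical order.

Level 0: Fay
Level 1: Ava, Bo, Mae, Rex, Wes
Level 2: Ada, Cal, Gus, Jae, Lou, Nia, Omar, Sam, Vic

Ada, Cal, Gus, Jae, Lou, Nia, Omar, Sam, Vic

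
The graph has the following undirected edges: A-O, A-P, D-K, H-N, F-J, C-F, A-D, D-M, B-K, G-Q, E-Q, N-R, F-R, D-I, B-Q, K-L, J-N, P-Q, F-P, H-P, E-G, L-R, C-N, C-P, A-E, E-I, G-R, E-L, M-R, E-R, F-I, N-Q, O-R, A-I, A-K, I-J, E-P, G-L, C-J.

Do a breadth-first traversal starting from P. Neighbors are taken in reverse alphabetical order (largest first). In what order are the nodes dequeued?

Visit P; enqueue Q, H, F, E, C, A → queue [Q, H, F, E, C, A]
Visit Q; enqueue N, G, B → queue [H, F, E, C, A, N, G, B]
Visit H → queue [F, E, C, A, N, G, B]
Visit F; enqueue R, J, I → queue [E, C, A, N, G, B, R, J, I]
Visit E; enqueue L → queue [C, A, N, G, B, R, J, I, L]
Visit C → queue [A, N, G, B, R, J, I, L]
Visit A; enqueue O, K, D → queue [N, G, B, R, J, I, L, O, K, D]
Visit N → queue [G, B, R, J, I, L, O, K, D]
Visit G → queue [B, R, J, I, L, O, K, D]
Visit B → queue [R, J, I, L, O, K, D]
Visit R; enqueue M → queue [J, I, L, O, K, D, M]
Visit J → queue [I, L, O, K, D, M]
Visit I → queue [L, O, K, D, M]
Visit L → queue [O, K, D, M]
Visit O → queue [K, D, M]
Visit K → queue [D, M]
Visit D → queue [M]
Visit M → queue []

P, Q, H, F, E, C, A, N, G, B, R, J, I, L, O, K, D, M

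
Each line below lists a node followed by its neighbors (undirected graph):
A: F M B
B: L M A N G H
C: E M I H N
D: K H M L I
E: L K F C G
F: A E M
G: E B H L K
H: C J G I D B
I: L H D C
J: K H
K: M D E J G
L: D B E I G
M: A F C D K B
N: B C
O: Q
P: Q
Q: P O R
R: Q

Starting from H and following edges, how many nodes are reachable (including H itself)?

BFS from H visits: H, J, I, G, D, C, B, K, L, E, M, N, A, F
Reachable nodes: 14 of 18 total.

14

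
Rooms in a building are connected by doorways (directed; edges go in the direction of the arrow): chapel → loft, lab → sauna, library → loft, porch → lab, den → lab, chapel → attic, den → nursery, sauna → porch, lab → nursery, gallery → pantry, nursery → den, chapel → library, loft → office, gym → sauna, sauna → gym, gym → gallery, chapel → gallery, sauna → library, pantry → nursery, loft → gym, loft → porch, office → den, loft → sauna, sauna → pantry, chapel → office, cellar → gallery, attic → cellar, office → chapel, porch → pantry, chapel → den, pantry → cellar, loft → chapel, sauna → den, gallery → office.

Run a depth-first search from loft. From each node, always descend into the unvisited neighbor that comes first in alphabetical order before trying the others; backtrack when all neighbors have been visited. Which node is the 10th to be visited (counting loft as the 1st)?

sauna

Visit loft
loft → chapel
chapel → attic
attic → cellar
cellar → gallery
gallery → office
office → den
den → lab
lab → nursery
lab → sauna
sauna → gym
sauna → library
sauna → pantry
sauna → porch

Visit order: loft, chapel, attic, cellar, gallery, office, den, lab, nursery, sauna, gym, library, pantry, porch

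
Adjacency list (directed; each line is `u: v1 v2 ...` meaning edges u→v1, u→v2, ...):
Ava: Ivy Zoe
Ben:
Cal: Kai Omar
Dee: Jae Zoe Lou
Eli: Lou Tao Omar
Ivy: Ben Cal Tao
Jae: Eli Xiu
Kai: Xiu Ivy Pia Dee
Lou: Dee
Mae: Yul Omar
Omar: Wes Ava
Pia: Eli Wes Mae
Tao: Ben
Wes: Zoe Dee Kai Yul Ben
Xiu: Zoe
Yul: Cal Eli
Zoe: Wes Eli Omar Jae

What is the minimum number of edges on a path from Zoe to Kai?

2

Level 0: Zoe
Level 1: Eli, Jae, Omar, Wes
Level 2: Ava, Ben, Dee, Kai, Lou, Tao, Xiu, Yul
Level 3: Cal, Ivy, Pia
Level 4: Mae
Kai first appears at level 2.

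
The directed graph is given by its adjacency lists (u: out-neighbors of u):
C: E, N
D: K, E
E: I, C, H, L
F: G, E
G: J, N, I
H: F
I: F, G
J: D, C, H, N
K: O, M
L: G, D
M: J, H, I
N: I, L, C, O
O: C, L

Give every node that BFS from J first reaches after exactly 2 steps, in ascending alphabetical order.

E, F, I, K, L, O

Level 0: J
Level 1: C, D, H, N
Level 2: E, F, I, K, L, O
Level 3: G, M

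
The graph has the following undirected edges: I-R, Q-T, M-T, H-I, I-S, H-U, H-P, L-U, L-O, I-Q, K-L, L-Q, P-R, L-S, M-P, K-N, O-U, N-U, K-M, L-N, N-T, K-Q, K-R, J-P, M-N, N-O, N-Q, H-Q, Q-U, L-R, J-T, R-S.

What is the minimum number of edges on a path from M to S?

3

Level 0: M
Level 1: K, N, P, T
Level 2: H, J, L, O, Q, R, U
Level 3: I, S
S first appears at level 3.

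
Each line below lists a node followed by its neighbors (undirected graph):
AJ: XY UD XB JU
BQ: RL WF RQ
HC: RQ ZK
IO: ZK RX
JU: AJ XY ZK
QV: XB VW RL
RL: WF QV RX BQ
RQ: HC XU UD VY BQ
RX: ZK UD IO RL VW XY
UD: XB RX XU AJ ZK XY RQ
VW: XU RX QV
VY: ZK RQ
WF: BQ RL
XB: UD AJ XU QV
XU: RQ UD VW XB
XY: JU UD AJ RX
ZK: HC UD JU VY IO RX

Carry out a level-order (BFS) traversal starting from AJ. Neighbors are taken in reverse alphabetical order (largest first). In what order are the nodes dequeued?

Visit AJ; enqueue XY, XB, UD, JU → queue [XY, XB, UD, JU]
Visit XY; enqueue RX → queue [XB, UD, JU, RX]
Visit XB; enqueue XU, QV → queue [UD, JU, RX, XU, QV]
Visit UD; enqueue ZK, RQ → queue [JU, RX, XU, QV, ZK, RQ]
Visit JU → queue [RX, XU, QV, ZK, RQ]
Visit RX; enqueue VW, RL, IO → queue [XU, QV, ZK, RQ, VW, RL, IO]
Visit XU → queue [QV, ZK, RQ, VW, RL, IO]
Visit QV → queue [ZK, RQ, VW, RL, IO]
Visit ZK; enqueue VY, HC → queue [RQ, VW, RL, IO, VY, HC]
Visit RQ; enqueue BQ → queue [VW, RL, IO, VY, HC, BQ]
Visit VW → queue [RL, IO, VY, HC, BQ]
Visit RL; enqueue WF → queue [IO, VY, HC, BQ, WF]
Visit IO → queue [VY, HC, BQ, WF]
Visit VY → queue [HC, BQ, WF]
Visit HC → queue [BQ, WF]
Visit BQ → queue [WF]
Visit WF → queue []

AJ -> XY -> XB -> UD -> JU -> RX -> XU -> QV -> ZK -> RQ -> VW -> RL -> IO -> VY -> HC -> BQ -> WF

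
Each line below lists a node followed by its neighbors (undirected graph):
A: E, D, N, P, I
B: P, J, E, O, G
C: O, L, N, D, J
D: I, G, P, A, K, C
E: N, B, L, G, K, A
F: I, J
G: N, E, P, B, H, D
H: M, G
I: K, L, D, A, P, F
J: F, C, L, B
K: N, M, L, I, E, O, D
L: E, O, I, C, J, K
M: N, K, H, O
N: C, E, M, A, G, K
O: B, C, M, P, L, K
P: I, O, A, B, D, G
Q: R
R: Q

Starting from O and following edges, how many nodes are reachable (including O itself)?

16

BFS from O visits: O, B, C, M, P, L, K, J, E, G, N, D, H, I, A, F
Reachable nodes: 16 of 18 total.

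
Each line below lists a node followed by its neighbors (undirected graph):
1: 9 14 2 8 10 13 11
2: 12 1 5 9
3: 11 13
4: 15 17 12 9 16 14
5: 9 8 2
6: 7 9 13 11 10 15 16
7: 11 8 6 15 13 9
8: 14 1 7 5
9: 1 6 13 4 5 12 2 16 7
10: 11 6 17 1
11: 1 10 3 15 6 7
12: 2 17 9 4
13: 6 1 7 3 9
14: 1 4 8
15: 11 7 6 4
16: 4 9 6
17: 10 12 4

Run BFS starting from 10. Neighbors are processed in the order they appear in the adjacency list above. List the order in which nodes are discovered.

10 -> 11 -> 6 -> 17 -> 1 -> 3 -> 15 -> 7 -> 9 -> 13 -> 16 -> 12 -> 4 -> 14 -> 2 -> 8 -> 5

Visit 10; enqueue 11, 6, 17, 1 → queue [11, 6, 17, 1]
Visit 11; enqueue 3, 15, 7 → queue [6, 17, 1, 3, 15, 7]
Visit 6; enqueue 9, 13, 16 → queue [17, 1, 3, 15, 7, 9, 13, 16]
Visit 17; enqueue 12, 4 → queue [1, 3, 15, 7, 9, 13, 16, 12, 4]
Visit 1; enqueue 14, 2, 8 → queue [3, 15, 7, 9, 13, 16, 12, 4, 14, 2, 8]
Visit 3 → queue [15, 7, 9, 13, 16, 12, 4, 14, 2, 8]
Visit 15 → queue [7, 9, 13, 16, 12, 4, 14, 2, 8]
Visit 7 → queue [9, 13, 16, 12, 4, 14, 2, 8]
Visit 9; enqueue 5 → queue [13, 16, 12, 4, 14, 2, 8, 5]
Visit 13 → queue [16, 12, 4, 14, 2, 8, 5]
Visit 16 → queue [12, 4, 14, 2, 8, 5]
Visit 12 → queue [4, 14, 2, 8, 5]
Visit 4 → queue [14, 2, 8, 5]
Visit 14 → queue [2, 8, 5]
Visit 2 → queue [8, 5]
Visit 8 → queue [5]
Visit 5 → queue []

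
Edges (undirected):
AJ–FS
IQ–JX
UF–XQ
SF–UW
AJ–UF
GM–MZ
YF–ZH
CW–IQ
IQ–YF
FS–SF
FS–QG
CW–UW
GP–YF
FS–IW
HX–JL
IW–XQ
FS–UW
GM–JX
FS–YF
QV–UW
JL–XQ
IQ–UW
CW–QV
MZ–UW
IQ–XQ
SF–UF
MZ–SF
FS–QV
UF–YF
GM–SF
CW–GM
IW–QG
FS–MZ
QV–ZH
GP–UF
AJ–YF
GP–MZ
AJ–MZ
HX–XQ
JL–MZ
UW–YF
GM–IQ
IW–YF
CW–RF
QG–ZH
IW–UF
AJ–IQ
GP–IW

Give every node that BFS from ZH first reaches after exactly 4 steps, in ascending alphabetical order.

Level 0: ZH
Level 1: QG, QV, YF
Level 2: AJ, CW, FS, GP, IQ, IW, UF, UW
Level 3: GM, JX, MZ, RF, SF, XQ
Level 4: HX, JL

HX, JL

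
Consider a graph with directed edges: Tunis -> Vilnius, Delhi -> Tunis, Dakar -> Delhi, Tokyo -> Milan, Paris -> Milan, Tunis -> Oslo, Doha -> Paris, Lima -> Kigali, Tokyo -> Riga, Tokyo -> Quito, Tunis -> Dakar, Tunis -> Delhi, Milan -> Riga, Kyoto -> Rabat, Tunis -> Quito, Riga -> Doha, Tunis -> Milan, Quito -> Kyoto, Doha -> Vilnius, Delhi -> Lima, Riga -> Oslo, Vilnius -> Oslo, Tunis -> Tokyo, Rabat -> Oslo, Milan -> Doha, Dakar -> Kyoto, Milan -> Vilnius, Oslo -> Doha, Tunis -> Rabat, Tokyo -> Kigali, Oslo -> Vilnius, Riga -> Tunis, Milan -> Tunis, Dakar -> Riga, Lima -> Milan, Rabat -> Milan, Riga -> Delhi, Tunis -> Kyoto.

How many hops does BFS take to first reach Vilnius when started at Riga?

Level 0: Riga
Level 1: Delhi, Doha, Oslo, Tunis
Level 2: Dakar, Kyoto, Lima, Milan, Paris, Quito, Rabat, Tokyo, Vilnius
Level 3: Kigali
Vilnius first appears at level 2.

2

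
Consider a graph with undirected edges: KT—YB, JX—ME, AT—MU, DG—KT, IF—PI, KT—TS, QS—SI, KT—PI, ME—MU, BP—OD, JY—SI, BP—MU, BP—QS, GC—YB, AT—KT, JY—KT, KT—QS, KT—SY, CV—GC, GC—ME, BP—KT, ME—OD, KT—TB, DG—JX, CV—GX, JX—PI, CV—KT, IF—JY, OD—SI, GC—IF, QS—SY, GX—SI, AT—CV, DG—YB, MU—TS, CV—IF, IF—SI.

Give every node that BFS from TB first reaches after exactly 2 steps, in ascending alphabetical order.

AT, BP, CV, DG, JY, PI, QS, SY, TS, YB

Level 0: TB
Level 1: KT
Level 2: AT, BP, CV, DG, JY, PI, QS, SY, TS, YB
Level 3: GC, GX, IF, JX, MU, OD, SI
Level 4: ME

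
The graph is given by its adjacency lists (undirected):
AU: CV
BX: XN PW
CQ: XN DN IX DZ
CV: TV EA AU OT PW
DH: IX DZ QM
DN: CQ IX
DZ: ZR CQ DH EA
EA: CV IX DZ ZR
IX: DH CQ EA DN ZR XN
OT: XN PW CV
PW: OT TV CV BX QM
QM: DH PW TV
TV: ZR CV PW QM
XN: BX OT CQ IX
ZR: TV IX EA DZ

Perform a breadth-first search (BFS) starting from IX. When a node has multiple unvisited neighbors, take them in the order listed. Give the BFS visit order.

Visit IX; enqueue DH, CQ, EA, DN, ZR, XN → queue [DH, CQ, EA, DN, ZR, XN]
Visit DH; enqueue DZ, QM → queue [CQ, EA, DN, ZR, XN, DZ, QM]
Visit CQ → queue [EA, DN, ZR, XN, DZ, QM]
Visit EA; enqueue CV → queue [DN, ZR, XN, DZ, QM, CV]
Visit DN → queue [ZR, XN, DZ, QM, CV]
Visit ZR; enqueue TV → queue [XN, DZ, QM, CV, TV]
Visit XN; enqueue BX, OT → queue [DZ, QM, CV, TV, BX, OT]
Visit DZ → queue [QM, CV, TV, BX, OT]
Visit QM; enqueue PW → queue [CV, TV, BX, OT, PW]
Visit CV; enqueue AU → queue [TV, BX, OT, PW, AU]
Visit TV → queue [BX, OT, PW, AU]
Visit BX → queue [OT, PW, AU]
Visit OT → queue [PW, AU]
Visit PW → queue [AU]
Visit AU → queue []

IX -> DH -> CQ -> EA -> DN -> ZR -> XN -> DZ -> QM -> CV -> TV -> BX -> OT -> PW -> AU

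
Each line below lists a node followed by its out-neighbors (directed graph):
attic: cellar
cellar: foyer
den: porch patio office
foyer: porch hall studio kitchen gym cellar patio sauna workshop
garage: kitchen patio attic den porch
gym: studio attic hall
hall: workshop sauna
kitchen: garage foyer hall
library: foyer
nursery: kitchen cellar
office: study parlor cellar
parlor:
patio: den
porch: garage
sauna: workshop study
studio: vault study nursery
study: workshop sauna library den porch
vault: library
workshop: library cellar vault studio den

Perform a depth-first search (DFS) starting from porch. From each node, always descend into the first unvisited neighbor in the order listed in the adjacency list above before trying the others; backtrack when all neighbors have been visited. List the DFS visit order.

porch garage kitchen foyer hall workshop library cellar vault studio study sauna den patio office parlor nursery gym attic

Visit porch
porch → garage
garage → kitchen
kitchen → foyer
foyer → hall
hall → workshop
workshop → library
workshop → cellar
workshop → vault
workshop → studio
studio → study
study → sauna
study → den
den → patio
den → office
office → parlor
studio → nursery
foyer → gym
gym → attic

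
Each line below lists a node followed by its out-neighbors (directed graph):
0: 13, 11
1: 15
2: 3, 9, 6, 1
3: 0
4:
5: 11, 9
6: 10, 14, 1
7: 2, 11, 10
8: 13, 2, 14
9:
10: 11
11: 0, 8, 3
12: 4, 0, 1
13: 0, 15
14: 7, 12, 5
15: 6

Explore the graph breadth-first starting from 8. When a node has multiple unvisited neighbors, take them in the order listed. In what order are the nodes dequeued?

8 13 2 14 0 15 3 9 6 1 7 12 5 11 10 4

Visit 8; enqueue 13, 2, 14 → queue [13, 2, 14]
Visit 13; enqueue 0, 15 → queue [2, 14, 0, 15]
Visit 2; enqueue 3, 9, 6, 1 → queue [14, 0, 15, 3, 9, 6, 1]
Visit 14; enqueue 7, 12, 5 → queue [0, 15, 3, 9, 6, 1, 7, 12, 5]
Visit 0; enqueue 11 → queue [15, 3, 9, 6, 1, 7, 12, 5, 11]
Visit 15 → queue [3, 9, 6, 1, 7, 12, 5, 11]
Visit 3 → queue [9, 6, 1, 7, 12, 5, 11]
Visit 9 → queue [6, 1, 7, 12, 5, 11]
Visit 6; enqueue 10 → queue [1, 7, 12, 5, 11, 10]
Visit 1 → queue [7, 12, 5, 11, 10]
Visit 7 → queue [12, 5, 11, 10]
Visit 12; enqueue 4 → queue [5, 11, 10, 4]
Visit 5 → queue [11, 10, 4]
Visit 11 → queue [10, 4]
Visit 10 → queue [4]
Visit 4 → queue []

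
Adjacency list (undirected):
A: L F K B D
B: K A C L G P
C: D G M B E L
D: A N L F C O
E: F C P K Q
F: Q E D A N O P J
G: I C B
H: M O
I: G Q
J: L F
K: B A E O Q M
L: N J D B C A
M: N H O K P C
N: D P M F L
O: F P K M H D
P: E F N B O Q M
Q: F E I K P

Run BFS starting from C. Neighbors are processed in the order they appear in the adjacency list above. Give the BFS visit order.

Visit C; enqueue D, G, M, B, E, L → queue [D, G, M, B, E, L]
Visit D; enqueue A, N, F, O → queue [G, M, B, E, L, A, N, F, O]
Visit G; enqueue I → queue [M, B, E, L, A, N, F, O, I]
Visit M; enqueue H, K, P → queue [B, E, L, A, N, F, O, I, H, K, P]
Visit B → queue [E, L, A, N, F, O, I, H, K, P]
Visit E; enqueue Q → queue [L, A, N, F, O, I, H, K, P, Q]
Visit L; enqueue J → queue [A, N, F, O, I, H, K, P, Q, J]
Visit A → queue [N, F, O, I, H, K, P, Q, J]
Visit N → queue [F, O, I, H, K, P, Q, J]
Visit F → queue [O, I, H, K, P, Q, J]
Visit O → queue [I, H, K, P, Q, J]
Visit I → queue [H, K, P, Q, J]
Visit H → queue [K, P, Q, J]
Visit K → queue [P, Q, J]
Visit P → queue [Q, J]
Visit Q → queue [J]
Visit J → queue []

C, D, G, M, B, E, L, A, N, F, O, I, H, K, P, Q, J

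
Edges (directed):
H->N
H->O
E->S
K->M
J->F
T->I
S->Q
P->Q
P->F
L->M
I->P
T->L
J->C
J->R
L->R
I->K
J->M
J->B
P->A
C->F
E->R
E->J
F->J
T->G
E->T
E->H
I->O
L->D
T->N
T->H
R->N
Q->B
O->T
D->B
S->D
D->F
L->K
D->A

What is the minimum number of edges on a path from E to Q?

2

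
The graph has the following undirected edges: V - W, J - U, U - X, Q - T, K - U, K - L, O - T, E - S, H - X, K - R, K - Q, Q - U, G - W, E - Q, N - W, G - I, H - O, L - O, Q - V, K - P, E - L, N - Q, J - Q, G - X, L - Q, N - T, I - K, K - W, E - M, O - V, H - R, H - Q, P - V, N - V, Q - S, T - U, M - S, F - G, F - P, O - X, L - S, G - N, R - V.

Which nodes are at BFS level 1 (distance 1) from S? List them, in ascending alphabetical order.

E, L, M, Q

Level 0: S
Level 1: E, L, M, Q
Level 2: H, J, K, N, O, T, U, V
Level 3: G, I, P, R, W, X
Level 4: F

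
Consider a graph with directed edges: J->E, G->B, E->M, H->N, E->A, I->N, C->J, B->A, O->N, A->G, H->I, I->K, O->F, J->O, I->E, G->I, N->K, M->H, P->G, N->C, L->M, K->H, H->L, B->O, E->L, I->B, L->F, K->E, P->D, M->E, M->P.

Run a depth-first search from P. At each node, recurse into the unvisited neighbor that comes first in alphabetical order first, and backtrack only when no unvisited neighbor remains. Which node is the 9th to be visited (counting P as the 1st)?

Visit P
P → D
P → G
G → B
B → A
B → O
O → F
O → N
N → C
C → J
J → E
E → L
L → M
M → H
H → I
I → K

Visit order: P, D, G, B, A, O, F, N, C, J, E, L, M, H, I, K

C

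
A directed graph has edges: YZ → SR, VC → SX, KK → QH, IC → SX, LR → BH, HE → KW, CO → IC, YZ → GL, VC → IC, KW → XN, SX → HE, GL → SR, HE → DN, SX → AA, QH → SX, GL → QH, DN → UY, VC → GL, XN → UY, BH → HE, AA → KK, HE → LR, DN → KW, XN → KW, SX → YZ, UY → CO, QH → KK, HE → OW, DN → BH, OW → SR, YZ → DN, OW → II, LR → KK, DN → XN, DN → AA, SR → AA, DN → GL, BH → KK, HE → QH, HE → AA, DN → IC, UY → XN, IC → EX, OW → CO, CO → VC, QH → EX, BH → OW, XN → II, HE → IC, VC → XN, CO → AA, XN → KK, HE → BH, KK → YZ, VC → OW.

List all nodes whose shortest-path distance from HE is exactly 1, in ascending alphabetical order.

Level 0: HE
Level 1: AA, BH, DN, IC, KW, LR, OW, QH
Level 2: CO, EX, GL, II, KK, SR, SX, UY, XN
Level 3: VC, YZ

AA, BH, DN, IC, KW, LR, OW, QH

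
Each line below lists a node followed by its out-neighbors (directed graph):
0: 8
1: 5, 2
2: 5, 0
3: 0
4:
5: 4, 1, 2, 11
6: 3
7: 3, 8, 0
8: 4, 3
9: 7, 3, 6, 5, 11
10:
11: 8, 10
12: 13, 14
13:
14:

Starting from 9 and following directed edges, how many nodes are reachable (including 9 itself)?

BFS from 9 visits: 9, 7, 3, 6, 5, 11, 8, 0, 4, 1, 2, 10
Reachable nodes: 12 of 15 total.

12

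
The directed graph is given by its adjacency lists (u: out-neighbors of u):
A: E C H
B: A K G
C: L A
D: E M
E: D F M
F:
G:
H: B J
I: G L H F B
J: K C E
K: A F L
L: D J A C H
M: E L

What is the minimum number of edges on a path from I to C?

2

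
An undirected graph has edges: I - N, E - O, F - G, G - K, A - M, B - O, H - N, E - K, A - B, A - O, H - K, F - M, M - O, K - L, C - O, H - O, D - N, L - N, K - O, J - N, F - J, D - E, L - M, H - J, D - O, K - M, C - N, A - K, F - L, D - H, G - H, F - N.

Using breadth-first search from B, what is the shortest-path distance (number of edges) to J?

Level 0: B
Level 1: A, O
Level 2: C, D, E, H, K, M
Level 3: F, G, J, L, N
Level 4: I
J first appears at level 3.

3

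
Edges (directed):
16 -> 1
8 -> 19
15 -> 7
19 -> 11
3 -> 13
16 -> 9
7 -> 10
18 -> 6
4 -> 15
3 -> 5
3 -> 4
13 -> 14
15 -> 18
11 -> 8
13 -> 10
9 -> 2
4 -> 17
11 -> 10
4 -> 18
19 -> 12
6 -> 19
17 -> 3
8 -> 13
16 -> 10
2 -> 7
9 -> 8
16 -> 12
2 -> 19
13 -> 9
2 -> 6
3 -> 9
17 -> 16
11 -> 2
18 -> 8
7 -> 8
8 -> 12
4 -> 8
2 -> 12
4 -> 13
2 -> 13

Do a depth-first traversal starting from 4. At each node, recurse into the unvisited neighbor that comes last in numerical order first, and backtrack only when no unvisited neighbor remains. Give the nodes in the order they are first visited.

4 → 18 → 8 → 19 → 12 → 11 → 10 → 2 → 13 → 14 → 9 → 7 → 6 → 17 → 16 → 1 → 3 → 5 → 15

Visit 4
4 → 18
18 → 8
8 → 19
19 → 12
19 → 11
11 → 10
11 → 2
2 → 13
13 → 14
13 → 9
2 → 7
2 → 6
4 → 17
17 → 16
16 → 1
17 → 3
3 → 5
4 → 15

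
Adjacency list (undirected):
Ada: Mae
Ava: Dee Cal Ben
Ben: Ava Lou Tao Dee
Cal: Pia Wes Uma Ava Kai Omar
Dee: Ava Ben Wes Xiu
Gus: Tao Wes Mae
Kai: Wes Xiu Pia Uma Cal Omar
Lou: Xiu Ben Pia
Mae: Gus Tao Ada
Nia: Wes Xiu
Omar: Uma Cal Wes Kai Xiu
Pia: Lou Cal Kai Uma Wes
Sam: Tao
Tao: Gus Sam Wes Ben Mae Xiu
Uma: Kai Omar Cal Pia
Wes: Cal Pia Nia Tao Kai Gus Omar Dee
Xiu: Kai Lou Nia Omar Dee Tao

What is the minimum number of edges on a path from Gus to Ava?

Level 0: Gus
Level 1: Mae, Tao, Wes
Level 2: Ada, Ben, Cal, Dee, Kai, Nia, Omar, Pia, Sam, Xiu
Level 3: Ava, Lou, Uma
Ava first appears at level 3.

3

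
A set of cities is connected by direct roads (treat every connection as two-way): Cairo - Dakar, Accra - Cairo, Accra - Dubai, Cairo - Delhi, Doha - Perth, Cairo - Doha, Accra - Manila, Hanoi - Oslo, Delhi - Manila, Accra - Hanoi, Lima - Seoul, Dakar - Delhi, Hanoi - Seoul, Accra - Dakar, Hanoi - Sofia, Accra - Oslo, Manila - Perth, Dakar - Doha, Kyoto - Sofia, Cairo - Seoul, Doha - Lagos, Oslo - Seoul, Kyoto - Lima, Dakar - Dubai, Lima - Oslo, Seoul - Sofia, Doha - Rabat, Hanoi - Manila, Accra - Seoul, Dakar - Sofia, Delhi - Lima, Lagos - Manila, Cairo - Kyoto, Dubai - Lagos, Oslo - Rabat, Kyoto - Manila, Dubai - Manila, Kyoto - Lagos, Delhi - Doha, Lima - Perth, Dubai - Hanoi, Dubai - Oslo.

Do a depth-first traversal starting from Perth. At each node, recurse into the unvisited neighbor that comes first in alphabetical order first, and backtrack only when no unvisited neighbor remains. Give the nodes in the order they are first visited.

Perth, Doha, Cairo, Accra, Dakar, Delhi, Lima, Kyoto, Lagos, Dubai, Hanoi, Manila, Oslo, Rabat, Seoul, Sofia

Visit Perth
Perth → Doha
Doha → Cairo
Cairo → Accra
Accra → Dakar
Dakar → Delhi
Delhi → Lima
Lima → Kyoto
Kyoto → Lagos
Lagos → Dubai
Dubai → Hanoi
Hanoi → Manila
Hanoi → Oslo
Oslo → Rabat
Oslo → Seoul
Seoul → Sofia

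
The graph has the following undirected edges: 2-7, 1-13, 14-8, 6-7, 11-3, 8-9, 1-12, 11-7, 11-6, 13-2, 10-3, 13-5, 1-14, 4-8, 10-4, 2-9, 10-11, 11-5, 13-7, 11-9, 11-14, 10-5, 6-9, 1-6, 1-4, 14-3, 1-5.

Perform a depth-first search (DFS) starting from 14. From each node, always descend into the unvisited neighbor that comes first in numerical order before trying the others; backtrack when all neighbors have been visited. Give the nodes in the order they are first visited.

Visit 14
14 → 1
1 → 4
4 → 8
8 → 9
9 → 2
2 → 7
7 → 6
6 → 11
11 → 3
3 → 10
10 → 5
5 → 13
1 → 12

14 -> 1 -> 4 -> 8 -> 9 -> 2 -> 7 -> 6 -> 11 -> 3 -> 10 -> 5 -> 13 -> 12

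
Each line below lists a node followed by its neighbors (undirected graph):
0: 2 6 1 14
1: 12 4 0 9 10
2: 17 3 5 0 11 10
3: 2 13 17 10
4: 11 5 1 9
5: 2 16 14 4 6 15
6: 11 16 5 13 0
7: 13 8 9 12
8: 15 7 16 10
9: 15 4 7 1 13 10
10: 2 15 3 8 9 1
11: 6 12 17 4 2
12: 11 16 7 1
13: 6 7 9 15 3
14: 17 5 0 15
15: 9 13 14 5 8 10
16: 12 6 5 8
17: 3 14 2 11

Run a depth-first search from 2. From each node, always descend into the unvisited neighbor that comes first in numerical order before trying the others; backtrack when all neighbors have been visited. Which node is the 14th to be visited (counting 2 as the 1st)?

Visit 2
2 → 0
0 → 1
1 → 4
4 → 5
5 → 6
6 → 11
11 → 12
12 → 7
7 → 8
8 → 10
10 → 3
3 → 13
13 → 9
9 → 15
15 → 14
14 → 17
8 → 16

Visit order: 2, 0, 1, 4, 5, 6, 11, 12, 7, 8, 10, 3, 13, 9, 15, 14, 17, 16

9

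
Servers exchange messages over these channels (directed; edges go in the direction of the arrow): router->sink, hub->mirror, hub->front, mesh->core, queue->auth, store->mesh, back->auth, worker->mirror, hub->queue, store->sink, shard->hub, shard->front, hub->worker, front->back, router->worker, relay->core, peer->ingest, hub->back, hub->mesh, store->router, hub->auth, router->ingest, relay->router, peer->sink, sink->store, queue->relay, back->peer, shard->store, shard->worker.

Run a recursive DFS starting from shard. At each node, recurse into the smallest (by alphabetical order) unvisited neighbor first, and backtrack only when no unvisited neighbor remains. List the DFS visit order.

shard, front, back, auth, peer, ingest, sink, store, mesh, core, router, worker, mirror, hub, queue, relay

Visit shard
shard → front
front → back
back → auth
back → peer
peer → ingest
peer → sink
sink → store
store → mesh
mesh → core
store → router
router → worker
worker → mirror
shard → hub
hub → queue
queue → relay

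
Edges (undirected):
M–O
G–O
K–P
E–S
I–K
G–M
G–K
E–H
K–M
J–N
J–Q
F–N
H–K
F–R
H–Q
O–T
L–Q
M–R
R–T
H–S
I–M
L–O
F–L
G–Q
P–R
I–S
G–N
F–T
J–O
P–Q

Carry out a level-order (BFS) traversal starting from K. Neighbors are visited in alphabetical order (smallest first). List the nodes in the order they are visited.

Visit K; enqueue G, H, I, M, P → queue [G, H, I, M, P]
Visit G; enqueue N, O, Q → queue [H, I, M, P, N, O, Q]
Visit H; enqueue E, S → queue [I, M, P, N, O, Q, E, S]
Visit I → queue [M, P, N, O, Q, E, S]
Visit M; enqueue R → queue [P, N, O, Q, E, S, R]
Visit P → queue [N, O, Q, E, S, R]
Visit N; enqueue F, J → queue [O, Q, E, S, R, F, J]
Visit O; enqueue L, T → queue [Q, E, S, R, F, J, L, T]
Visit Q → queue [E, S, R, F, J, L, T]
Visit E → queue [S, R, F, J, L, T]
Visit S → queue [R, F, J, L, T]
Visit R → queue [F, J, L, T]
Visit F → queue [J, L, T]
Visit J → queue [L, T]
Visit L → queue [T]
Visit T → queue []

K -> G -> H -> I -> M -> P -> N -> O -> Q -> E -> S -> R -> F -> J -> L -> T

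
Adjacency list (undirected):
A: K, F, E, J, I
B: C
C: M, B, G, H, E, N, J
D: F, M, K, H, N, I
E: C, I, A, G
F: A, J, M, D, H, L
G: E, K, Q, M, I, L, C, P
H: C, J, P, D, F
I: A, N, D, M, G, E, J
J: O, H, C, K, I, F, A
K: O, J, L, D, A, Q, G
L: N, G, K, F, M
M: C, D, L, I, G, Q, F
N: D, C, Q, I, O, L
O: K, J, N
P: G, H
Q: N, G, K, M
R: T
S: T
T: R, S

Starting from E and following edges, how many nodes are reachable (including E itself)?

17

BFS from E visits: E, A, C, G, I, F, J, K, B, H, M, N, L, P, Q, D, O
Reachable nodes: 17 of 20 total.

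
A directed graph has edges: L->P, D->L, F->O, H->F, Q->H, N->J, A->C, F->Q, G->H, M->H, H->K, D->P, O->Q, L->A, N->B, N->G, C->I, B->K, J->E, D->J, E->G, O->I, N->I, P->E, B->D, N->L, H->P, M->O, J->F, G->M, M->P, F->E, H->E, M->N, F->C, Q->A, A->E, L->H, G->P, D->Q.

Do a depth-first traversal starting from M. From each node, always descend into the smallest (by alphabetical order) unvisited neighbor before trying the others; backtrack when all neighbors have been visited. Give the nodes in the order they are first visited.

M H E G P F C I O Q A K N B D J L

Visit M
M → H
H → E
E → G
G → P
H → F
F → C
C → I
F → O
O → Q
Q → A
H → K
M → N
N → B
B → D
D → J
D → L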